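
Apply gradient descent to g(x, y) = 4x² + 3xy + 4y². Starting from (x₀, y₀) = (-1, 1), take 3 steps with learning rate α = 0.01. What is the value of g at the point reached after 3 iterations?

∇g = (8x + 3y, 3x + 8y)
Step 1: at (-1, 1), ∇g = (-5, 5) → (-1, 1) − 0.01·(-5, 5) = (-0.95, 0.95)
Step 2: at (-0.95, 0.95), ∇g = (-4.75, 4.75) → (-0.95, 0.95) − 0.01·(-4.75, 4.75) = (-0.9025, 0.9025)
Step 3: at (-0.9025, 0.9025), ∇g = (-4.5125, 4.5125) → (-0.9025, 0.9025) − 0.01·(-4.5125, 4.5125) = (-0.857375, 0.857375)
g(-0.857375, 0.857375) = 3.675459453125

3.675459453125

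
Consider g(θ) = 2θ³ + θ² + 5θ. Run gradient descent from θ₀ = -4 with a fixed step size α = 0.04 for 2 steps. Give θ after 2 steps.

-21.606016

g′(θ) = 6θ² + 2θ + 5
θ₁ = -4 − 0.04·93 = -7.72
θ₂ = -7.72 − 0.04·347.1504 = -21.606016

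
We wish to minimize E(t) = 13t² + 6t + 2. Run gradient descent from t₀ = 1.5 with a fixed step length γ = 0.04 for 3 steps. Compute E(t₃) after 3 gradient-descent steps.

1.3076924672

E′(t) = 26t + 6
Step 1: E′(1.5) = 45; t₁ = 1.5 − 0.04·45 = -0.3
Step 2: E′(-0.3) = -1.8; t₂ = -0.3 − 0.04·(-1.8) = -0.228
Step 3: E′(-0.228) = 0.072; t₃ = -0.228 − 0.04·0.072 = -0.23088
E(-0.23088) = 1.3076924672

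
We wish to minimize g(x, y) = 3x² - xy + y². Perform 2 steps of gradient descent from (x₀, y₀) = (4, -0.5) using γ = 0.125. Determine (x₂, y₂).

∇g = (6x - y, -x + 2y)
(x₁, y₁) = (4, -0.5) − 0.125·(24.5, -5) = (0.9375, 0.125)
(x₂, y₂) = (0.9375, 0.125) − 0.125·(5.5, -0.6875) = (0.25, 0.2109375)

(0.25, 0.2109375)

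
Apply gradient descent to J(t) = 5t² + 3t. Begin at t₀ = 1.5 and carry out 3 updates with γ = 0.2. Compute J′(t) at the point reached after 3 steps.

J′(t) = 10t + 3
t₁ = 1.5 − 0.2·18 = -2.1
t₂ = -2.1 − 0.2·(-18) = 1.5
t₃ = 1.5 − 0.2·18 = -2.1
J′(t) at (-2.1) = -18

-18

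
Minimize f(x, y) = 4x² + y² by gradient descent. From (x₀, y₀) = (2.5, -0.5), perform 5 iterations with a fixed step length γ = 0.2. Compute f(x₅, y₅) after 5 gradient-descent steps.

∇f = (8x, 2y)
Step 1: at (2.5, -0.5), ∇f = (20, -1) → (2.5, -0.5) − 0.2·(20, -1) = (-1.5, -0.3)
Step 2: at (-1.5, -0.3), ∇f = (-12, -0.6) → (-1.5, -0.3) − 0.2·(-12, -0.6) = (0.9, -0.18)
Step 3: at (0.9, -0.18), ∇f = (7.2, -0.36) → (0.9, -0.18) − 0.2·(7.2, -0.36) = (-0.54, -0.108)
Step 4: at (-0.54, -0.108), ∇f = (-4.32, -0.216) → (-0.54, -0.108) − 0.2·(-4.32, -0.216) = (0.324, -0.0648)
Step 5: at (0.324, -0.0648), ∇f = (2.592, -0.1296) → (0.324, -0.0648) − 0.2·(2.592, -0.1296) = (-0.1944, -0.03888)
f(-0.1944, -0.03888) = 0.1526770944

0.1526770944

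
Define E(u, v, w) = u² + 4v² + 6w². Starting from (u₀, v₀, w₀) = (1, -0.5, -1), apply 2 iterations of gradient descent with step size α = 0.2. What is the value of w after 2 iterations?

∇E = (2u, 8v, 12w)
(u₁, v₁, w₁) = (1, -0.5, -1) − 0.2·(2, -4, -12) = (0.6, 0.3, 1.4)
(u₂, v₂, w₂) = (0.6, 0.3, 1.4) − 0.2·(1.2, 2.4, 16.8) = (0.36, -0.18, -1.96)
w = -1.96

-1.96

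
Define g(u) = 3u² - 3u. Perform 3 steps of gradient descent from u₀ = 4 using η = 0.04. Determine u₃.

g′(u) = 6u - 3
Step 1: g′(4) = 21; u₁ = 4 − 0.04·21 = 3.16
Step 2: g′(3.16) = 15.96; u₂ = 3.16 − 0.04·15.96 = 2.5216
Step 3: g′(2.5216) = 12.1296; u₃ = 2.5216 − 0.04·12.1296 = 2.036416

2.036416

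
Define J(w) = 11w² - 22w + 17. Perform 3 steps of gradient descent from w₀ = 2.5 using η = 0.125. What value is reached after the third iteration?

J′(w) = 22w - 22
Step 1: J′(2.5) = 33; w₁ = 2.5 − 0.125·33 = -1.625
Step 2: J′(-1.625) = -57.75; w₂ = -1.625 − 0.125·(-57.75) = 5.59375
Step 3: J′(5.59375) = 101.0625; w₃ = 5.59375 − 0.125·101.0625 = -7.0390625

-7.0390625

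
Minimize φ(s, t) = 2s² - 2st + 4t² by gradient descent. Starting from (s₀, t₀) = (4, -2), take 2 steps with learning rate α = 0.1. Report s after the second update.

1.28

∇φ = (4s - 2t, -2s + 8t)
(s₁, t₁) = (4, -2) − 0.1·(20, -24) = (2, 0.4)
(s₂, t₂) = (2, 0.4) − 0.1·(7.2, -0.8) = (1.28, 0.48)
s = 1.28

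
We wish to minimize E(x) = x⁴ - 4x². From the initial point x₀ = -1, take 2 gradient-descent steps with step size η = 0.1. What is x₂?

E′(x) = 4x³ - 8x
x₁ = -1 − 0.1·4 = -1.4
x₂ = -1.4 − 0.1·0.224 = -1.4224

-1.4224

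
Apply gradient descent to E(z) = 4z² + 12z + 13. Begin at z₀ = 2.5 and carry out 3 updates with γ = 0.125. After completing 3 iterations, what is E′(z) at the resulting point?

E′(z) = 8z + 12
Step 1: E′(2.5) = 32; z₁ = 2.5 − 0.125·32 = -1.5
Step 2: E′(-1.5) = 0; z₂ = -1.5 − 0.125·0 = -1.5
Step 3: E′(-1.5) = 0; z₃ = -1.5 − 0.125·0 = -1.5
E′(z) at (-1.5) = 0

0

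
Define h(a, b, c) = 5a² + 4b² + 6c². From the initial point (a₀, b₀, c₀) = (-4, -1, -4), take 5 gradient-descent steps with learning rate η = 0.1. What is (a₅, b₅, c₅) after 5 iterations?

(0, -0.00032, 0.00128)

∇h = (10a, 8b, 12c)
(a₁, b₁, c₁) = (-4, -1, -4) − 0.1·(-40, -8, -48) = (0, -0.2, 0.8)
(a₂, b₂, c₂) = (0, -0.2, 0.8) − 0.1·(0, -1.6, 9.6) = (0, -0.04, -0.16)
(a₃, b₃, c₃) = (0, -0.04, -0.16) − 0.1·(0, -0.32, -1.92) = (0, -0.008, 0.032)
(a₄, b₄, c₄) = (0, -0.008, 0.032) − 0.1·(0, -0.064, 0.384) = (0, -0.0016, -0.0064)
(a₅, b₅, c₅) = (0, -0.0016, -0.0064) − 0.1·(0, -0.0128, -0.0768) = (0, -0.00032, 0.00128)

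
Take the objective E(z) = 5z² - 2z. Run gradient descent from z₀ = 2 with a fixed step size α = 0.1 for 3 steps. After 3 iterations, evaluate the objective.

-0.2

E′(z) = 10z - 2
Step 1: E′(2) = 18; z₁ = 2 − 0.1·18 = 0.2
Step 2: E′(0.2) = 0; z₂ = 0.2 − 0.1·0 = 0.2
Step 3: E′(0.2) = 0; z₃ = 0.2 − 0.1·0 = 0.2
E(0.2) = -0.2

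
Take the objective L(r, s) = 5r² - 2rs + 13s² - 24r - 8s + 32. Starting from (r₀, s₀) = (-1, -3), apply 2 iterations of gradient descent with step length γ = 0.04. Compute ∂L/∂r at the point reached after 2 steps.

-14.0224

∇L = (10r - 2s - 24, -2r + 26s - 8)
(r₁, s₁) = (-1, -3) − 0.04·(-28, -84) = (0.12, 0.36)
(r₂, s₂) = (0.12, 0.36) − 0.04·(-23.52, 1.12) = (1.0608, 0.3152)
∂L/∂r at (1.0608, 0.3152) = -14.0224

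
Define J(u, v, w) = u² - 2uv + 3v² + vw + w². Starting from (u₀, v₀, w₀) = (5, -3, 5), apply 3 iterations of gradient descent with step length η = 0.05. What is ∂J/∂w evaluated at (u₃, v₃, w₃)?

7.180625

∇J = (2u - 2v, -2u + 6v + w, v + 2w)
Step 1: at (5, -3, 5), ∇J = (16, -23, 7) → (5, -3, 5) − 0.05·(16, -23, 7) = (4.2, -1.85, 4.65)
Step 2: at (4.2, -1.85, 4.65), ∇J = (12.1, -14.85, 7.45) → (4.2, -1.85, 4.65) − 0.05·(12.1, -14.85, 7.45) = (3.595, -1.1075, 4.2775)
Step 3: at (3.595, -1.1075, 4.2775), ∇J = (9.405, -9.5575, 7.4475) → (3.595, -1.1075, 4.2775) − 0.05·(9.405, -9.5575, 7.4475) = (3.12475, -0.629625, 3.905125)
∂J/∂w at (3.12475, -0.629625, 3.905125) = 7.180625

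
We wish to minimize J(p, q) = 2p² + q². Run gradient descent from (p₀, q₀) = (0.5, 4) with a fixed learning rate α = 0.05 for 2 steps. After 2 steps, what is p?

∇J = (4p, 2q)
Step 1: at (0.5, 4), ∇J = (2, 8) → (0.5, 4) − 0.05·(2, 8) = (0.4, 3.6)
Step 2: at (0.4, 3.6), ∇J = (1.6, 7.2) → (0.4, 3.6) − 0.05·(1.6, 7.2) = (0.32, 3.24)
p = 0.32

0.32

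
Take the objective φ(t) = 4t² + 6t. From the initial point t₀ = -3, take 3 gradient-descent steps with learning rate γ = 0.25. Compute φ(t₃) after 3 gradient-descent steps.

φ′(t) = 8t + 6
Step 1: φ′(-3) = -18; t₁ = -3 − 0.25·(-18) = 1.5
Step 2: φ′(1.5) = 18; t₂ = 1.5 − 0.25·18 = -3
Step 3: φ′(-3) = -18; t₃ = -3 − 0.25·(-18) = 1.5
φ(1.5) = 18

18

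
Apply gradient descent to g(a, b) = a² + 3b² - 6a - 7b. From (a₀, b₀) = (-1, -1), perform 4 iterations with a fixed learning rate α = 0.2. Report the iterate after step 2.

(1.56, 1.08)

∇g = (2a - 6, 6b - 7)
Step 1: at (-1, -1), ∇g = (-8, -13) → (-1, -1) − 0.2·(-8, -13) = (0.6, 1.6)
Step 2: at (0.6, 1.6), ∇g = (-4.8, 2.6) → (0.6, 1.6) − 0.2·(-4.8, 2.6) = (1.56, 1.08)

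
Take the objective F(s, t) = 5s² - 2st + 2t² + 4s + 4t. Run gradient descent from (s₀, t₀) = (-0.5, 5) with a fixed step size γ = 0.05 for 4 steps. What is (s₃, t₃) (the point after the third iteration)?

(0.1805, 2.064)

∇F = (10s - 2t + 4, -2s + 4t + 4)
Step 1: at (-0.5, 5), ∇F = (-11, 25) → (-0.5, 5) − 0.05·(-11, 25) = (0.05, 3.75)
Step 2: at (0.05, 3.75), ∇F = (-3, 18.9) → (0.05, 3.75) − 0.05·(-3, 18.9) = (0.2, 2.805)
Step 3: at (0.2, 2.805), ∇F = (0.39, 14.82) → (0.2, 2.805) − 0.05·(0.39, 14.82) = (0.1805, 2.064)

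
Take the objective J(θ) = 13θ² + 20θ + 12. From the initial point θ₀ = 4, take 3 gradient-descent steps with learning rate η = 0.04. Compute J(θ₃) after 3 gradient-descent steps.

4.307693518848

J′(θ) = 26θ + 20
Step 1: J′(4) = 124; θ₁ = 4 − 0.04·124 = -0.96
Step 2: J′(-0.96) = -4.96; θ₂ = -0.96 − 0.04·(-4.96) = -0.7616
Step 3: J′(-0.7616) = 0.1984; θ₃ = -0.7616 − 0.04·0.1984 = -0.769536
J(-0.769536) = 4.307693518848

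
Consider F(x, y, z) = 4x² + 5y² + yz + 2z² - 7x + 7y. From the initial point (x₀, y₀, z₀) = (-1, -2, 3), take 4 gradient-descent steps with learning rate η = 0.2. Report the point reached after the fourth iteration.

(0.632, -1.632, 0.04)

∇F = (8x - 7, 10y + z + 7, y + 4z)
Step 1: at (-1, -2, 3), ∇F = (-15, -10, 10) → (-1, -2, 3) − 0.2·(-15, -10, 10) = (2, 0, 1)
Step 2: at (2, 0, 1), ∇F = (9, 8, 4) → (2, 0, 1) − 0.2·(9, 8, 4) = (0.2, -1.6, 0.2)
Step 3: at (0.2, -1.6, 0.2), ∇F = (-5.4, -8.8, -0.8) → (0.2, -1.6, 0.2) − 0.2·(-5.4, -8.8, -0.8) = (1.28, 0.16, 0.36)
Step 4: at (1.28, 0.16, 0.36), ∇F = (3.24, 8.96, 1.6) → (1.28, 0.16, 0.36) − 0.2·(3.24, 8.96, 1.6) = (0.632, -1.632, 0.04)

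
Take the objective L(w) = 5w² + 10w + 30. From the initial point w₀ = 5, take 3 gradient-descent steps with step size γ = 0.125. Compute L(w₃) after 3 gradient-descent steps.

25.0439453125

L′(w) = 10w + 10
w₁ = 5 − 0.125·60 = -2.5
w₂ = -2.5 − 0.125·(-15) = -0.625
w₃ = -0.625 − 0.125·3.75 = -1.09375
L(-1.09375) = 25.0439453125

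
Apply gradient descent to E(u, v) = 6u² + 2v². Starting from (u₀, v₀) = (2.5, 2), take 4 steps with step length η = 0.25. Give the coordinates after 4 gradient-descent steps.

∇E = (12u, 4v)
Step 1: at (2.5, 2), ∇E = (30, 8) → (2.5, 2) − 0.25·(30, 8) = (-5, 0)
Step 2: at (-5, 0), ∇E = (-60, 0) → (-5, 0) − 0.25·(-60, 0) = (10, 0)
Step 3: at (10, 0), ∇E = (120, 0) → (10, 0) − 0.25·(120, 0) = (-20, 0)
Step 4: at (-20, 0), ∇E = (-240, 0) → (-20, 0) − 0.25·(-240, 0) = (40, 0)

(40, 0)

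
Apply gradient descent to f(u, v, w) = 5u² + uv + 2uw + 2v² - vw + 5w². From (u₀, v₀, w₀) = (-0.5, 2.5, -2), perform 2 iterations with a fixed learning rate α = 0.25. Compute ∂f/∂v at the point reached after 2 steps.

∇f = (10u + v + 2w, u + 4v - w, 2u - v + 10w)
(u₁, v₁, w₁) = (-0.5, 2.5, -2) − 0.25·(-6.5, 11.5, -23.5) = (1.125, -0.375, 3.875)
(u₂, v₂, w₂) = (1.125, -0.375, 3.875) − 0.25·(18.625, -4.25, 41.375) = (-3.53125, 0.6875, -6.46875)
∂f/∂v at (-3.53125, 0.6875, -6.46875) = 5.6875

5.6875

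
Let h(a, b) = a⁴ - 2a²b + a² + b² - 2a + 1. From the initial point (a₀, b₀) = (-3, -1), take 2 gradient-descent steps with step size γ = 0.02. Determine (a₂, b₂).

∇h = (4a³ - 4ab + 2a - 2, -2a² + 2b)
Step 1: at (-3, -1), ∇h = (-128, -20) → (-3, -1) − 0.02·(-128, -20) = (-0.44, -0.6)
Step 2: at (-0.44, -0.6), ∇h = (-4.276736, -1.5872) → (-0.44, -0.6) − 0.02·(-4.276736, -1.5872) = (-0.35446528, -0.568256)

(-0.35446528, -0.568256)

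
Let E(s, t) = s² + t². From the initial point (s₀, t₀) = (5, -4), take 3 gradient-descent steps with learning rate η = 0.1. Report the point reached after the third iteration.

(2.56, -2.048)

∇E = (2s, 2t)
Step 1: at (5, -4), ∇E = (10, -8) → (5, -4) − 0.1·(10, -8) = (4, -3.2)
Step 2: at (4, -3.2), ∇E = (8, -6.4) → (4, -3.2) − 0.1·(8, -6.4) = (3.2, -2.56)
Step 3: at (3.2, -2.56), ∇E = (6.4, -5.12) → (3.2, -2.56) − 0.1·(6.4, -5.12) = (2.56, -2.048)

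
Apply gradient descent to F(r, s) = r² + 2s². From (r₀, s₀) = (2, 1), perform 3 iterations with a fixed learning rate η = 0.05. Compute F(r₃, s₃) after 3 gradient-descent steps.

2.650052

∇F = (2r, 4s)
(r₁, s₁) = (2, 1) − 0.05·(4, 4) = (1.8, 0.8)
(r₂, s₂) = (1.8, 0.8) − 0.05·(3.6, 3.2) = (1.62, 0.64)
(r₃, s₃) = (1.62, 0.64) − 0.05·(3.24, 2.56) = (1.458, 0.512)
F(1.458, 0.512) = 2.650052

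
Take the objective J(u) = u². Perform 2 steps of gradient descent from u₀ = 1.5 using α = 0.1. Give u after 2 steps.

0.96

J′(u) = 2u
Step 1: J′(1.5) = 3; u₁ = 1.5 − 0.1·3 = 1.2
Step 2: J′(1.2) = 2.4; u₂ = 1.2 − 0.1·2.4 = 0.96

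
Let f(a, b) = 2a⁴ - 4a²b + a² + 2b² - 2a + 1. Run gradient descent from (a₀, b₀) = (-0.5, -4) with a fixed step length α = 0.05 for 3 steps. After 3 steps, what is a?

0.1123188

∇f = (8a³ - 8ab + 2a - 2, -4a² + 4b)
Step 1: at (-0.5, -4), ∇f = (-20, -17) → (-0.5, -4) − 0.05·(-20, -17) = (0.5, -3.15)
Step 2: at (0.5, -3.15), ∇f = (12.6, -13.6) → (0.5, -3.15) − 0.05·(12.6, -13.6) = (-0.13, -2.47)
Step 3: at (-0.13, -2.47), ∇f = (-4.846376, -9.9476) → (-0.13, -2.47) − 0.05·(-4.846376, -9.9476) = (0.1123188, -1.97262)
a = 0.1123188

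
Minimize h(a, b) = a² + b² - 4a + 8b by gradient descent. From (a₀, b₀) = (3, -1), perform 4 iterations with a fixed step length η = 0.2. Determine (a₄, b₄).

∇h = (2a - 4, 2b + 8)
Step 1: at (3, -1), ∇h = (2, 6) → (3, -1) − 0.2·(2, 6) = (2.6, -2.2)
Step 2: at (2.6, -2.2), ∇h = (1.2, 3.6) → (2.6, -2.2) − 0.2·(1.2, 3.6) = (2.36, -2.92)
Step 3: at (2.36, -2.92), ∇h = (0.72, 2.16) → (2.36, -2.92) − 0.2·(0.72, 2.16) = (2.216, -3.352)
Step 4: at (2.216, -3.352), ∇h = (0.432, 1.296) → (2.216, -3.352) − 0.2·(0.432, 1.296) = (2.1296, -3.6112)

(2.1296, -3.6112)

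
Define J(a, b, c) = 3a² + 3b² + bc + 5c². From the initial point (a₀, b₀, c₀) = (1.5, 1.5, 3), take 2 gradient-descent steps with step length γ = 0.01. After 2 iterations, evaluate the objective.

∇J = (6a, 6b + c, b + 10c)
(a₁, b₁, c₁) = (1.5, 1.5, 3) − 0.01·(9, 12, 31.5) = (1.41, 1.38, 2.685)
(a₂, b₂, c₂) = (1.41, 1.38, 2.685) − 0.01·(8.46, 10.965, 28.23) = (1.3254, 1.27035, 2.4027)
J(1.3254, 1.27035, 2.4027) = 42.0285292425

42.0285292425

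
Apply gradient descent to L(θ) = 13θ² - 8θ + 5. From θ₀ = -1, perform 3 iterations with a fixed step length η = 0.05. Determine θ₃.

0.343

L′(θ) = 26θ - 8
θ₁ = -1 − 0.05·(-34) = 0.7
θ₂ = 0.7 − 0.05·10.2 = 0.19
θ₃ = 0.19 − 0.05·(-3.06) = 0.343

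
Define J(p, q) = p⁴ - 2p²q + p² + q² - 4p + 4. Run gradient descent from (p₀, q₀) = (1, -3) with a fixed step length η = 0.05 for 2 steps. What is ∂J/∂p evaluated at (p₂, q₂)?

-0.387856799776

∇J = (4p³ - 4pq + 2p - 4, -2p² + 2q)
Step 1: at (1, -3), ∇J = (14, -8) → (1, -3) − 0.05·(14, -8) = (0.3, -2.6)
Step 2: at (0.3, -2.6), ∇J = (-0.172, -5.38) → (0.3, -2.6) − 0.05·(-0.172, -5.38) = (0.3086, -2.331)
∂J/∂p at (0.3086, -2.331) = -0.387856799776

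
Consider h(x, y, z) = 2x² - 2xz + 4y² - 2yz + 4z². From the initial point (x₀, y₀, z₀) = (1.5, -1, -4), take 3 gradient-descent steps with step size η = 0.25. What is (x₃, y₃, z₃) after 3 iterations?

∇h = (4x - 2z, 8y - 2z, -2x - 2y + 8z)
Step 1: at (1.5, -1, -4), ∇h = (14, 0, -33) → (1.5, -1, -4) − 0.25·(14, 0, -33) = (-2, -1, 4.25)
Step 2: at (-2, -1, 4.25), ∇h = (-16.5, -16.5, 40) → (-2, -1, 4.25) − 0.25·(-16.5, -16.5, 40) = (2.125, 3.125, -5.75)
Step 3: at (2.125, 3.125, -5.75), ∇h = (20, 36.5, -56.5) → (2.125, 3.125, -5.75) − 0.25·(20, 36.5, -56.5) = (-2.875, -6, 8.375)

(-2.875, -6, 8.375)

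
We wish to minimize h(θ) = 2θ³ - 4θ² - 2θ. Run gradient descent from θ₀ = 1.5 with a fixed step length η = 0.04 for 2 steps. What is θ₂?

1.531904

h′(θ) = 6θ² - 8θ - 2
Step 1: h′(1.5) = -0.5; θ₁ = 1.5 − 0.04·(-0.5) = 1.52
Step 2: h′(1.52) = -0.2976; θ₂ = 1.52 − 0.04·(-0.2976) = 1.531904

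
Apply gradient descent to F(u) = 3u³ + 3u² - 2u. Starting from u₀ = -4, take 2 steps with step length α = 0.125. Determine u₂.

F′(u) = 9u² + 6u - 2
u₁ = -4 − 0.125·118 = -18.75
u₂ = -18.75 − 0.125·3049.5625 = -399.9453125

-399.9453125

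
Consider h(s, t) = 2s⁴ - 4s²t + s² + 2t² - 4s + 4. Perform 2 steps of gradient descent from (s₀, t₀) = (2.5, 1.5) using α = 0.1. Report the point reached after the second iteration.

∇h = (8s³ - 8st + 2s - 4, -4s² + 4t)
Step 1: at (2.5, 1.5), ∇h = (96, -19) → (2.5, 1.5) − 0.1·(96, -19) = (-7.1, 3.4)
Step 2: at (-7.1, 3.4), ∇h = (-2688.368, -188.04) → (-7.1, 3.4) − 0.1·(-2688.368, -188.04) = (261.7368, 22.204)

(261.7368, 22.204)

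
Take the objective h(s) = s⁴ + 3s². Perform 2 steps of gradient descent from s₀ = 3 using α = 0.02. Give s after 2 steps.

0.41355264

h′(s) = 4s³ + 6s
Step 1: h′(3) = 126; s₁ = 3 − 0.02·126 = 0.48
Step 2: h′(0.48) = 3.322368; s₂ = 0.48 − 0.02·3.322368 = 0.41355264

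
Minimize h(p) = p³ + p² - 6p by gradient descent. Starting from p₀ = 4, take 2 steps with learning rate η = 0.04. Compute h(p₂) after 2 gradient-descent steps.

-2.944

h′(p) = 3p² + 2p - 6
Step 1: h′(4) = 50; p₁ = 4 − 0.04·50 = 2
Step 2: h′(2) = 10; p₂ = 2 − 0.04·10 = 1.6
h(1.6) = -2.944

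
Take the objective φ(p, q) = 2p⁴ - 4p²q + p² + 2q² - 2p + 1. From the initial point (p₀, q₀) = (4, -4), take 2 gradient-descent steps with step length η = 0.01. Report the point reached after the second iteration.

∇φ = (8p³ - 8pq + 2p - 2, -4p² + 4q)
(p₁, q₁) = (4, -4) − 0.01·(646, -80) = (-2.46, -3.2)
(p₂, q₂) = (-2.46, -3.2) − 0.01·(-188.991488, -37.0064) = (-0.57008512, -2.829936)

(-0.57008512, -2.829936)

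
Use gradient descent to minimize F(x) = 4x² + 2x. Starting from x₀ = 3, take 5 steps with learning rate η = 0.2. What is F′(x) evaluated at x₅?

F′(x) = 8x + 2
Step 1: F′(3) = 26; x₁ = 3 − 0.2·26 = -2.2
Step 2: F′(-2.2) = -15.6; x₂ = -2.2 − 0.2·(-15.6) = 0.92
Step 3: F′(0.92) = 9.36; x₃ = 0.92 − 0.2·9.36 = -0.952
Step 4: F′(-0.952) = -5.616; x₄ = -0.952 − 0.2·(-5.616) = 0.1712
Step 5: F′(0.1712) = 3.3696; x₅ = 0.1712 − 0.2·3.3696 = -0.50272
F′(x) at (-0.50272) = -2.02176

-2.02176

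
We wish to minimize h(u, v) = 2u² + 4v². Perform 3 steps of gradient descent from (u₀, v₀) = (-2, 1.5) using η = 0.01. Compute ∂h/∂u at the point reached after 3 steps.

-7.077888

∇h = (4u, 8v)
Step 1: at (-2, 1.5), ∇h = (-8, 12) → (-2, 1.5) − 0.01·(-8, 12) = (-1.92, 1.38)
Step 2: at (-1.92, 1.38), ∇h = (-7.68, 11.04) → (-1.92, 1.38) − 0.01·(-7.68, 11.04) = (-1.8432, 1.2696)
Step 3: at (-1.8432, 1.2696), ∇h = (-7.3728, 10.1568) → (-1.8432, 1.2696) − 0.01·(-7.3728, 10.1568) = (-1.769472, 1.168032)
∂h/∂u at (-1.769472, 1.168032) = -7.077888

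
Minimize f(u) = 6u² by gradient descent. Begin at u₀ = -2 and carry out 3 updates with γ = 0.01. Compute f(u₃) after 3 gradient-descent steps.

f′(u) = 12u
Step 1: f′(-2) = -24; u₁ = -2 − 0.01·(-24) = -1.76
Step 2: f′(-1.76) = -21.12; u₂ = -1.76 − 0.01·(-21.12) = -1.5488
Step 3: f′(-1.5488) = -18.5856; u₃ = -1.5488 − 0.01·(-18.5856) = -1.362944
f(-1.362944) = 11.145698082816

11.145698082816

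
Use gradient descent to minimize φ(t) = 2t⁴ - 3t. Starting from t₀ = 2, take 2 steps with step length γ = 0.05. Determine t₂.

φ′(t) = 8t³ - 3
t₁ = 2 − 0.05·61 = -1.05
t₂ = -1.05 − 0.05·(-12.261) = -0.43695

-0.43695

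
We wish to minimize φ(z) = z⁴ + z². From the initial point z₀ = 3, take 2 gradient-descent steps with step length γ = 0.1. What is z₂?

φ′(z) = 4z³ + 2z
z₁ = 3 − 0.1·114 = -8.4
z₂ = -8.4 − 0.1·(-2387.616) = 230.3616

230.3616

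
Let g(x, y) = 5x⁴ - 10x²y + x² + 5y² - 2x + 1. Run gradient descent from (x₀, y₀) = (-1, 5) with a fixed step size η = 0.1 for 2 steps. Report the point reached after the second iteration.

(1248.232, 73.96)

∇g = (20x³ - 20xy + 2x - 2, -10x² + 10y)
Step 1: at (-1, 5), ∇g = (76, 40) → (-1, 5) − 0.1·(76, 40) = (-8.6, 1)
Step 2: at (-8.6, 1), ∇g = (-12568.32, -729.6) → (-8.6, 1) − 0.1·(-12568.32, -729.6) = (1248.232, 73.96)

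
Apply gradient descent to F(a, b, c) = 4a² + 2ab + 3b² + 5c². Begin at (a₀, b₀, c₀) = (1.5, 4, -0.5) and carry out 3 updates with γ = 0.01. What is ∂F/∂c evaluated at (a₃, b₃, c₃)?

∇F = (8a + 2b, 2a + 6b, 10c)
(a₁, b₁, c₁) = (1.5, 4, -0.5) − 0.01·(20, 27, -5) = (1.3, 3.73, -0.45)
(a₂, b₂, c₂) = (1.3, 3.73, -0.45) − 0.01·(17.86, 24.98, -4.5) = (1.1214, 3.4802, -0.405)
(a₃, b₃, c₃) = (1.1214, 3.4802, -0.405) − 0.01·(15.9316, 23.124, -4.05) = (0.962084, 3.24896, -0.3645)
∂F/∂c at (0.962084, 3.24896, -0.3645) = -3.645

-3.645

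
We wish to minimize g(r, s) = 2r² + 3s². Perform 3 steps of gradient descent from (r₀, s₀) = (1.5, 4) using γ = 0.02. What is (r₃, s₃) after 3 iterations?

(1.168032, 2.725888)

∇g = (4r, 6s)
Step 1: at (1.5, 4), ∇g = (6, 24) → (1.5, 4) − 0.02·(6, 24) = (1.38, 3.52)
Step 2: at (1.38, 3.52), ∇g = (5.52, 21.12) → (1.38, 3.52) − 0.02·(5.52, 21.12) = (1.2696, 3.0976)
Step 3: at (1.2696, 3.0976), ∇g = (5.0784, 18.5856) → (1.2696, 3.0976) − 0.02·(5.0784, 18.5856) = (1.168032, 2.725888)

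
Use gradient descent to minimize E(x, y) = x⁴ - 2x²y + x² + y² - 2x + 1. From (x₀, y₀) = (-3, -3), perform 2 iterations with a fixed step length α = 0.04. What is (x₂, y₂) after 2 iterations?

(-2.76660992, -1.117888)

∇E = (4x³ - 4xy + 2x - 2, -2x² + 2y)
Step 1: at (-3, -3), ∇E = (-152, -24) → (-3, -3) − 0.04·(-152, -24) = (3.08, -2.04)
Step 2: at (3.08, -2.04), ∇E = (146.165248, -23.0528) → (3.08, -2.04) − 0.04·(146.165248, -23.0528) = (-2.76660992, -1.117888)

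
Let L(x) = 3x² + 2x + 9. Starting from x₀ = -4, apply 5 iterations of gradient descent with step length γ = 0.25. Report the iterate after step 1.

L′(x) = 6x + 2
Step 1: L′(-4) = -22; x₁ = -4 − 0.25·(-22) = 1.5

1.5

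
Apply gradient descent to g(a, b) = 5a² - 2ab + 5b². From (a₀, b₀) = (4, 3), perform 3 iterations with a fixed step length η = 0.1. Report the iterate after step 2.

(0.16, 0.12)

∇g = (10a - 2b, -2a + 10b)
Step 1: at (4, 3), ∇g = (34, 22) → (4, 3) − 0.1·(34, 22) = (0.6, 0.8)
Step 2: at (0.6, 0.8), ∇g = (4.4, 6.8) → (0.6, 0.8) − 0.1·(4.4, 6.8) = (0.16, 0.12)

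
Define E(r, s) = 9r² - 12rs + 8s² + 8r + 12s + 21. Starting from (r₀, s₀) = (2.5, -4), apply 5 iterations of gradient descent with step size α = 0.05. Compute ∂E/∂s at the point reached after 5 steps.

∇E = (18r - 12s + 8, -12r + 16s + 12)
(r₁, s₁) = (2.5, -4) − 0.05·(101, -82) = (-2.55, 0.1)
(r₂, s₂) = (-2.55, 0.1) − 0.05·(-39.1, 44.2) = (-0.595, -2.11)
(r₃, s₃) = (-0.595, -2.11) − 0.05·(22.61, -14.62) = (-1.7255, -1.379)
(r₄, s₄) = (-1.7255, -1.379) − 0.05·(-6.511, 10.642) = (-1.39995, -1.9111)
(r₅, s₅) = (-1.39995, -1.9111) − 0.05·(5.7341, -1.7782) = (-1.686655, -1.82219)
∂E/∂s at (-1.686655, -1.82219) = 3.08482

3.08482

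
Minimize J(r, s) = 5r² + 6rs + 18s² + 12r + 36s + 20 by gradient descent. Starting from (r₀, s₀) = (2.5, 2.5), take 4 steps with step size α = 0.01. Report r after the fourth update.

1.07237664

∇J = (10r + 6s + 12, 6r + 36s + 36)
(r₁, s₁) = (2.5, 2.5) − 0.01·(52, 141) = (1.98, 1.09)
(r₂, s₂) = (1.98, 1.09) − 0.01·(38.34, 87.12) = (1.5966, 0.2188)
(r₃, s₃) = (1.5966, 0.2188) − 0.01·(29.2788, 53.4564) = (1.303812, -0.315764)
(r₄, s₄) = (1.303812, -0.315764) − 0.01·(23.143536, 32.455368) = (1.07237664, -0.64031768)
r = 1.07237664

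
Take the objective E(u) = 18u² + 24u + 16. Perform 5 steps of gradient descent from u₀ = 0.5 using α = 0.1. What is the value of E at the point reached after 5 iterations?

345867.3843507712

E′(u) = 36u + 24
u₁ = 0.5 − 0.1·42 = -3.7
u₂ = -3.7 − 0.1·(-109.2) = 7.22
u₃ = 7.22 − 0.1·283.92 = -21.172
u₄ = -21.172 − 0.1·(-738.192) = 52.6472
u₅ = 52.6472 − 0.1·1919.2992 = -139.28272
E(-139.28272) = 345867.3843507712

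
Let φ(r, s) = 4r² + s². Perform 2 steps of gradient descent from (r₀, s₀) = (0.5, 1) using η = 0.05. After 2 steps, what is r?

0.18

∇φ = (8r, 2s)
(r₁, s₁) = (0.5, 1) − 0.05·(4, 2) = (0.3, 0.9)
(r₂, s₂) = (0.3, 0.9) − 0.05·(2.4, 1.8) = (0.18, 0.81)
r = 0.18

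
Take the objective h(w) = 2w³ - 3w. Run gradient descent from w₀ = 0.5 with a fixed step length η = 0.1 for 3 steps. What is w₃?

h′(w) = 6w² - 3
Step 1: h′(0.5) = -1.5; w₁ = 0.5 − 0.1·(-1.5) = 0.65
Step 2: h′(0.65) = -0.465; w₂ = 0.65 − 0.1·(-0.465) = 0.6965
Step 3: h′(0.6965) = -0.0893265; w₃ = 0.6965 − 0.1·(-0.0893265) = 0.70543265

0.70543265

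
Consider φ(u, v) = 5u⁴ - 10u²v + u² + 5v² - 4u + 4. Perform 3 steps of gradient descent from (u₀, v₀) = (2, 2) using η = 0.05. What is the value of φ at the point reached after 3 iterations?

∇φ = (20u³ - 20uv + 2u - 4, -10u² + 10v)
Step 1: at (2, 2), ∇φ = (80, -20) → (2, 2) − 0.05·(80, -20) = (-2, 3)
Step 2: at (-2, 3), ∇φ = (-48, -10) → (-2, 3) − 0.05·(-48, -10) = (0.4, 3.5)
Step 3: at (0.4, 3.5), ∇φ = (-29.92, 33.4) → (0.4, 3.5) − 0.05·(-29.92, 33.4) = (1.896, 1.83)
φ(1.896, 1.83) = 15.58369356928

15.58369356928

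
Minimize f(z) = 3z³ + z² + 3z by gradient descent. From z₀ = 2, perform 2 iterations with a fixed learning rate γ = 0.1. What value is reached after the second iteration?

-6.901

f′(z) = 9z² + 2z + 3
z₁ = 2 − 0.1·43 = -2.3
z₂ = -2.3 − 0.1·46.01 = -6.901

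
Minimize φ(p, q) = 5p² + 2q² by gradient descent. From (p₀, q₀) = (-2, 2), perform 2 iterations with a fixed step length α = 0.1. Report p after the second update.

∇φ = (10p, 4q)
(p₁, q₁) = (-2, 2) − 0.1·(-20, 8) = (0, 1.2)
(p₂, q₂) = (0, 1.2) − 0.1·(0, 4.8) = (0, 0.72)
p = 0

0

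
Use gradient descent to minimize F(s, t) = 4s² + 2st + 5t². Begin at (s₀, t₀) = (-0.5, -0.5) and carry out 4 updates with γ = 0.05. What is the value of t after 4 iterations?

∇F = (8s + 2t, 2s + 10t)
Step 1: at (-0.5, -0.5), ∇F = (-5, -6) → (-0.5, -0.5) − 0.05·(-5, -6) = (-0.25, -0.2)
Step 2: at (-0.25, -0.2), ∇F = (-2.4, -2.5) → (-0.25, -0.2) − 0.05·(-2.4, -2.5) = (-0.13, -0.075)
Step 3: at (-0.13, -0.075), ∇F = (-1.19, -1.01) → (-0.13, -0.075) − 0.05·(-1.19, -1.01) = (-0.0705, -0.0245)
Step 4: at (-0.0705, -0.0245), ∇F = (-0.613, -0.386) → (-0.0705, -0.0245) − 0.05·(-0.613, -0.386) = (-0.03985, -0.0052)
t = -0.0052

-0.0052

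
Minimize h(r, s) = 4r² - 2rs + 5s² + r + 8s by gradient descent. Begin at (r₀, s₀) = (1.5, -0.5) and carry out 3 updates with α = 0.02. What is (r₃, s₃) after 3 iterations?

∇h = (8r - 2s + 1, -2r + 10s + 8)
(r₁, s₁) = (1.5, -0.5) − 0.02·(14, 0) = (1.22, -0.5)
(r₂, s₂) = (1.22, -0.5) − 0.02·(11.76, 0.56) = (0.9848, -0.5112)
(r₃, s₃) = (0.9848, -0.5112) − 0.02·(9.9008, 0.9184) = (0.786784, -0.529568)

(0.786784, -0.529568)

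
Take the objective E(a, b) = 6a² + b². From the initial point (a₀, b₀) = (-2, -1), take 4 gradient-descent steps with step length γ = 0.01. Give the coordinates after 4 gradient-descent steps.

∇E = (12a, 2b)
(a₁, b₁) = (-2, -1) − 0.01·(-24, -2) = (-1.76, -0.98)
(a₂, b₂) = (-1.76, -0.98) − 0.01·(-21.12, -1.96) = (-1.5488, -0.9604)
(a₃, b₃) = (-1.5488, -0.9604) − 0.01·(-18.5856, -1.9208) = (-1.362944, -0.941192)
(a₄, b₄) = (-1.362944, -0.941192) − 0.01·(-16.355328, -1.882384) = (-1.19939072, -0.92236816)

(-1.19939072, -0.92236816)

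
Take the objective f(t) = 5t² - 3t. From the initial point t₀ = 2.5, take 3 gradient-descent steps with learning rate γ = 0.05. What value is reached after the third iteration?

f′(t) = 10t - 3
t₁ = 2.5 − 0.05·22 = 1.4
t₂ = 1.4 − 0.05·11 = 0.85
t₃ = 0.85 − 0.05·5.5 = 0.575

0.575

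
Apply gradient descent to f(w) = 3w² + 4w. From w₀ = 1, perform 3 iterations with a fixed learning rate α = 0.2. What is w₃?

f′(w) = 6w + 4
w₁ = 1 − 0.2·10 = -1
w₂ = -1 − 0.2·(-2) = -0.6
w₃ = -0.6 − 0.2·0.4 = -0.68

-0.68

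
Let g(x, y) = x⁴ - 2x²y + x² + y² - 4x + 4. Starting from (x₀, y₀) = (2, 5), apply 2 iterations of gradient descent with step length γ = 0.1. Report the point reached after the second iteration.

∇g = (4x³ - 4xy + 2x - 4, -2x² + 2y)
Step 1: at (2, 5), ∇g = (-8, 2) → (2, 5) − 0.1·(-8, 2) = (2.8, 4.8)
Step 2: at (2.8, 4.8), ∇g = (35.648, -6.08) → (2.8, 4.8) − 0.1·(35.648, -6.08) = (-0.7648, 5.408)

(-0.7648, 5.408)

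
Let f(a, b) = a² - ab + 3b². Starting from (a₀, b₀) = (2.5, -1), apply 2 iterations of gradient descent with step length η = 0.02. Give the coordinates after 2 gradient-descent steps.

(2.2682, -0.6828)

∇f = (2a - b, -a + 6b)
(a₁, b₁) = (2.5, -1) − 0.02·(6, -8.5) = (2.38, -0.83)
(a₂, b₂) = (2.38, -0.83) − 0.02·(5.59, -7.36) = (2.2682, -0.6828)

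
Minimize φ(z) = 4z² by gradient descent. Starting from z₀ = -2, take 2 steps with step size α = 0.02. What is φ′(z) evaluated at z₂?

-11.2896

φ′(z) = 8z
z₁ = -2 − 0.02·(-16) = -1.68
z₂ = -1.68 − 0.02·(-13.44) = -1.4112
φ′(z) at (-1.4112) = -11.2896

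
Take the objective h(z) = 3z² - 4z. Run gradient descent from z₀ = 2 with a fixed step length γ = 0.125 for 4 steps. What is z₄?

h′(z) = 6z - 4
Step 1: h′(2) = 8; z₁ = 2 − 0.125·8 = 1
Step 2: h′(1) = 2; z₂ = 1 − 0.125·2 = 0.75
Step 3: h′(0.75) = 0.5; z₃ = 0.75 − 0.125·0.5 = 0.6875
Step 4: h′(0.6875) = 0.125; z₄ = 0.6875 − 0.125·0.125 = 0.671875

0.671875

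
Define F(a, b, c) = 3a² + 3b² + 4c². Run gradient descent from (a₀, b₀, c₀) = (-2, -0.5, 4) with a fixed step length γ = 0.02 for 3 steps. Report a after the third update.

∇F = (6a, 6b, 8c)
Step 1: at (-2, -0.5, 4), ∇F = (-12, -3, 32) → (-2, -0.5, 4) − 0.02·(-12, -3, 32) = (-1.76, -0.44, 3.36)
Step 2: at (-1.76, -0.44, 3.36), ∇F = (-10.56, -2.64, 26.88) → (-1.76, -0.44, 3.36) − 0.02·(-10.56, -2.64, 26.88) = (-1.5488, -0.3872, 2.8224)
Step 3: at (-1.5488, -0.3872, 2.8224), ∇F = (-9.2928, -2.3232, 22.5792) → (-1.5488, -0.3872, 2.8224) − 0.02·(-9.2928, -2.3232, 22.5792) = (-1.362944, -0.340736, 2.370816)
a = -1.362944

-1.362944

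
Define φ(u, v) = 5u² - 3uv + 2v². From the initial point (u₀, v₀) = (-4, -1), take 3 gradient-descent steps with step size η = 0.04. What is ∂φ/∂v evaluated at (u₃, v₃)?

∇φ = (10u - 3v, -3u + 4v)
Step 1: at (-4, -1), ∇φ = (-37, 8) → (-4, -1) − 0.04·(-37, 8) = (-2.52, -1.32)
Step 2: at (-2.52, -1.32), ∇φ = (-21.24, 2.28) → (-2.52, -1.32) − 0.04·(-21.24, 2.28) = (-1.6704, -1.4112)
Step 3: at (-1.6704, -1.4112), ∇φ = (-12.4704, -0.6336) → (-1.6704, -1.4112) − 0.04·(-12.4704, -0.6336) = (-1.171584, -1.385856)
∂φ/∂v at (-1.171584, -1.385856) = -2.028672

-2.028672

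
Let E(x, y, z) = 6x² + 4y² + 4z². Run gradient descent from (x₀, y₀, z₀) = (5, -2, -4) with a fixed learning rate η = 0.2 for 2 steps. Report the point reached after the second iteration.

∇E = (12x, 8y, 8z)
Step 1: at (5, -2, -4), ∇E = (60, -16, -32) → (5, -2, -4) − 0.2·(60, -16, -32) = (-7, 1.2, 2.4)
Step 2: at (-7, 1.2, 2.4), ∇E = (-84, 9.6, 19.2) → (-7, 1.2, 2.4) − 0.2·(-84, 9.6, 19.2) = (9.8, -0.72, -1.44)

(9.8, -0.72, -1.44)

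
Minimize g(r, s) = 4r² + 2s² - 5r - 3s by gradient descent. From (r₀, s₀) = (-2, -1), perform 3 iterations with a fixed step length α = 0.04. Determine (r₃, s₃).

∇g = (8r - 5, 4s - 3)
Step 1: at (-2, -1), ∇g = (-21, -7) → (-2, -1) − 0.04·(-21, -7) = (-1.16, -0.72)
Step 2: at (-1.16, -0.72), ∇g = (-14.28, -5.88) → (-1.16, -0.72) − 0.04·(-14.28, -5.88) = (-0.5888, -0.4848)
Step 3: at (-0.5888, -0.4848), ∇g = (-9.7104, -4.9392) → (-0.5888, -0.4848) − 0.04·(-9.7104, -4.9392) = (-0.200384, -0.287232)

(-0.200384, -0.287232)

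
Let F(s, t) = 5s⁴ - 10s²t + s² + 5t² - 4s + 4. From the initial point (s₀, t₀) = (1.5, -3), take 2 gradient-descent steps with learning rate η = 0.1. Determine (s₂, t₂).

(5591.70175, 200.2225)

∇F = (20s³ - 20st + 2s - 4, -10s² + 10t)
Step 1: at (1.5, -3), ∇F = (156.5, -52.5) → (1.5, -3) − 0.1·(156.5, -52.5) = (-14.15, 2.25)
Step 2: at (-14.15, 2.25), ∇F = (-56058.5175, -1979.725) → (-14.15, 2.25) − 0.1·(-56058.5175, -1979.725) = (5591.70175, 200.2225)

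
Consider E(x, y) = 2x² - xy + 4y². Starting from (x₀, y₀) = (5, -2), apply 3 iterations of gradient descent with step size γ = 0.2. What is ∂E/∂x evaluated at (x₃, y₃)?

∇E = (4x - y, -x + 8y)
(x₁, y₁) = (5, -2) − 0.2·(22, -21) = (0.6, 2.2)
(x₂, y₂) = (0.6, 2.2) − 0.2·(0.2, 17) = (0.56, -1.2)
(x₃, y₃) = (0.56, -1.2) − 0.2·(3.44, -10.16) = (-0.128, 0.832)
∂E/∂x at (-0.128, 0.832) = -1.344

-1.344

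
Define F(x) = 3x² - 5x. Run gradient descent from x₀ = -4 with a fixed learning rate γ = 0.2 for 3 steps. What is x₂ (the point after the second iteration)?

F′(x) = 6x - 5
x₁ = -4 − 0.2·(-29) = 1.8
x₂ = 1.8 − 0.2·5.8 = 0.64

0.64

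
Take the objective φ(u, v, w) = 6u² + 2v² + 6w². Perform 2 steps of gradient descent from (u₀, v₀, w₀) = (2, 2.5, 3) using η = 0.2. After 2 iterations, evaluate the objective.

299.6648

∇φ = (12u, 4v, 12w)
(u₁, v₁, w₁) = (2, 2.5, 3) − 0.2·(24, 10, 36) = (-2.8, 0.5, -4.2)
(u₂, v₂, w₂) = (-2.8, 0.5, -4.2) − 0.2·(-33.6, 2, -50.4) = (3.92, 0.1, 5.88)
φ(3.92, 0.1, 5.88) = 299.6648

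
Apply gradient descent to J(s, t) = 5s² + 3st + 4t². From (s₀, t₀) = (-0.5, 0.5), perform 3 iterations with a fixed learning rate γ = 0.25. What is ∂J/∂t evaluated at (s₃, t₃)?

∇J = (10s + 3t, 3s + 8t)
Step 1: at (-0.5, 0.5), ∇J = (-3.5, 2.5) → (-0.5, 0.5) − 0.25·(-3.5, 2.5) = (0.375, -0.125)
Step 2: at (0.375, -0.125), ∇J = (3.375, 0.125) → (0.375, -0.125) − 0.25·(3.375, 0.125) = (-0.46875, -0.15625)
Step 3: at (-0.46875, -0.15625), ∇J = (-5.15625, -2.65625) → (-0.46875, -0.15625) − 0.25·(-5.15625, -2.65625) = (0.8203125, 0.5078125)
∂J/∂t at (0.8203125, 0.5078125) = 6.5234375

6.5234375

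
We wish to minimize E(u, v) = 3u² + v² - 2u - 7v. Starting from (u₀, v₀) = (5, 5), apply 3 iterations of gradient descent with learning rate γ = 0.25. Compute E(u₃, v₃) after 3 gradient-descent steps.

∇E = (6u - 2, 2v - 7)
Step 1: at (5, 5), ∇E = (28, 3) → (5, 5) − 0.25·(28, 3) = (-2, 4.25)
Step 2: at (-2, 4.25), ∇E = (-14, 1.5) → (-2, 4.25) − 0.25·(-14, 1.5) = (1.5, 3.875)
Step 3: at (1.5, 3.875), ∇E = (7, 0.75) → (1.5, 3.875) − 0.25·(7, 0.75) = (-0.25, 3.6875)
E(-0.25, 3.6875) = -11.52734375

-11.52734375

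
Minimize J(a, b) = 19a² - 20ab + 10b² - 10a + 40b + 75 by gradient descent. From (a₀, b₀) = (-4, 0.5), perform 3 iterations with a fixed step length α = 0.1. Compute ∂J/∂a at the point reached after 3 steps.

∇J = (38a - 20b - 10, -20a + 20b + 40)
Step 1: at (-4, 0.5), ∇J = (-172, 130) → (-4, 0.5) − 0.1·(-172, 130) = (13.2, -12.5)
Step 2: at (13.2, -12.5), ∇J = (741.6, -474) → (13.2, -12.5) − 0.1·(741.6, -474) = (-60.96, 34.9)
Step 3: at (-60.96, 34.9), ∇J = (-3024.48, 1957.2) → (-60.96, 34.9) − 0.1·(-3024.48, 1957.2) = (241.488, -160.82)
∂J/∂a at (241.488, -160.82) = 12382.944

12382.944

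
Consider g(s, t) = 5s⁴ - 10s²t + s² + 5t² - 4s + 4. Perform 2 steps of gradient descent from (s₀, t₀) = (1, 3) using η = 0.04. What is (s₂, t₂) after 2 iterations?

∇g = (20s³ - 20st + 2s - 4, -10s² + 10t)
Step 1: at (1, 3), ∇g = (-42, 20) → (1, 3) − 0.04·(-42, 20) = (2.68, 2.2)
Step 2: at (2.68, 2.2), ∇g = (268.41664, -49.824) → (2.68, 2.2) − 0.04·(268.41664, -49.824) = (-8.0566656, 4.19296)

(-8.0566656, 4.19296)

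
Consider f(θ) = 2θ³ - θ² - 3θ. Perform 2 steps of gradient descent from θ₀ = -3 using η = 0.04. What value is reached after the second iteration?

f′(θ) = 6θ² - 2θ - 3
θ₁ = -3 − 0.04·57 = -5.28
θ₂ = -5.28 − 0.04·174.8304 = -12.273216

-12.273216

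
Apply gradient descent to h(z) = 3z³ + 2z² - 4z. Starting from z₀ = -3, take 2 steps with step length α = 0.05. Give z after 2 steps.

h′(z) = 9z² + 4z - 4
Step 1: h′(-3) = 65; z₁ = -3 − 0.05·65 = -6.25
Step 2: h′(-6.25) = 322.5625; z₂ = -6.25 − 0.05·322.5625 = -22.378125

-22.378125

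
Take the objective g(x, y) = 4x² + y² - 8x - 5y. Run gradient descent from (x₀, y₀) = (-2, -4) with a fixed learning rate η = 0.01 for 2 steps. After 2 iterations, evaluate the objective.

∇g = (8x - 8, 2y - 5)
Step 1: at (-2, -4), ∇g = (-24, -13) → (-2, -4) − 0.01·(-24, -13) = (-1.76, -3.87)
Step 2: at (-1.76, -3.87), ∇g = (-22.08, -12.74) → (-1.76, -3.87) − 0.01·(-22.08, -12.74) = (-1.5392, -3.7426)
g(-1.5392, -3.7426) = 54.51020132

54.51020132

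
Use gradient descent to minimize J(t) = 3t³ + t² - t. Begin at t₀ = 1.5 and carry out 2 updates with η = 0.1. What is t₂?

J′(t) = 9t² + 2t - 1
t₁ = 1.5 − 0.1·22.25 = -0.725
t₂ = -0.725 − 0.1·2.280625 = -0.9530625

-0.9530625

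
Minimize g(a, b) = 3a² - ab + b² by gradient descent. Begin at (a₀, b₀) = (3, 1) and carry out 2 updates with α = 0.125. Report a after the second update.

∇g = (6a - b, -a + 2b)
Step 1: at (3, 1), ∇g = (17, -1) → (3, 1) − 0.125·(17, -1) = (0.875, 1.125)
Step 2: at (0.875, 1.125), ∇g = (4.125, 1.375) → (0.875, 1.125) − 0.125·(4.125, 1.375) = (0.359375, 0.953125)
a = 0.359375

0.359375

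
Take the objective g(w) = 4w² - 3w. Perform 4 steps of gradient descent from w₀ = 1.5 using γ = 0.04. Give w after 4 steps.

g′(w) = 8w - 3
Step 1: g′(1.5) = 9; w₁ = 1.5 − 0.04·9 = 1.14
Step 2: g′(1.14) = 6.12; w₂ = 1.14 − 0.04·6.12 = 0.8952
Step 3: g′(0.8952) = 4.1616; w₃ = 0.8952 − 0.04·4.1616 = 0.728736
Step 4: g′(0.728736) = 2.829888; w₄ = 0.728736 − 0.04·2.829888 = 0.61554048

0.61554048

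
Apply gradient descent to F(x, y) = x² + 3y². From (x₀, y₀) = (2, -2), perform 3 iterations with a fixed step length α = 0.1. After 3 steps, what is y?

∇F = (2x, 6y)
(x₁, y₁) = (2, -2) − 0.1·(4, -12) = (1.6, -0.8)
(x₂, y₂) = (1.6, -0.8) − 0.1·(3.2, -4.8) = (1.28, -0.32)
(x₃, y₃) = (1.28, -0.32) − 0.1·(2.56, -1.92) = (1.024, -0.128)
y = -0.128

-0.128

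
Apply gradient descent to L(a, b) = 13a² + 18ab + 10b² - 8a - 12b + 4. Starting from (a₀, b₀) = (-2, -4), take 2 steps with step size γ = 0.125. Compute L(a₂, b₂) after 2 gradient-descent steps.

121713.890625

∇L = (26a + 18b - 8, 18a + 20b - 12)
Step 1: at (-2, -4), ∇L = (-132, -128) → (-2, -4) − 0.125·(-132, -128) = (14.5, 12)
Step 2: at (14.5, 12), ∇L = (585, 489) → (14.5, 12) − 0.125·(585, 489) = (-58.625, -49.125)
L(-58.625, -49.125) = 121713.890625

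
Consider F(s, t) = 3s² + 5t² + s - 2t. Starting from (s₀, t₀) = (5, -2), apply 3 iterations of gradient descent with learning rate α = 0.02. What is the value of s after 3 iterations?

3.354272

∇F = (6s + 1, 10t - 2)
Step 1: at (5, -2), ∇F = (31, -22) → (5, -2) − 0.02·(31, -22) = (4.38, -1.56)
Step 2: at (4.38, -1.56), ∇F = (27.28, -17.6) → (4.38, -1.56) − 0.02·(27.28, -17.6) = (3.8344, -1.208)
Step 3: at (3.8344, -1.208), ∇F = (24.0064, -14.08) → (3.8344, -1.208) − 0.02·(24.0064, -14.08) = (3.354272, -0.9264)
s = 3.354272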